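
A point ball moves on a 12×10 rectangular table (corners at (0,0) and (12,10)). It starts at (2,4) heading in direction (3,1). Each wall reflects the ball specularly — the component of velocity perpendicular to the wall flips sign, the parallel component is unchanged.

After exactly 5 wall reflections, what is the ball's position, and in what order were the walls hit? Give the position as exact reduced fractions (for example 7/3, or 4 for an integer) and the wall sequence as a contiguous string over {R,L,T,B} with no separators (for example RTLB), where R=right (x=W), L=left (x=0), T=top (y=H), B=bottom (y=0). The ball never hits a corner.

Final position: (0,2/3)
Wall sequence: RTLRL

1. t=10/3 → R at (12,22/3); v=(-3,1)
2. t=8/3 → T at (4,10); v=(-3,-1)
3. t=4/3 → L at (0,26/3); v=(3,-1)
4. t=4 → R at (12,14/3); v=(-3,-1)
5. t=4 → L at (0,2/3); v=(3,-1)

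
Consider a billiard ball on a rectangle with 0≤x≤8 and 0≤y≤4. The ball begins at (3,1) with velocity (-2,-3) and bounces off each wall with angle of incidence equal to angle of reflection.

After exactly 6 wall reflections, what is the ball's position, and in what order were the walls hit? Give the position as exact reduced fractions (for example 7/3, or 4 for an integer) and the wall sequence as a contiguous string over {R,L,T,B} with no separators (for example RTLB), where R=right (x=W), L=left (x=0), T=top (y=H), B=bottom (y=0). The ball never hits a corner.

Final position: (8,1/2)
Wall sequence: BLTBTR

1. t=1/3 → B at (7/3,0); v=(-2,3)
2. t=7/6 → L at (0,7/2); v=(2,3)
3. t=1/6 → T at (1/3,4); v=(2,-3)
4. t=4/3 → B at (3,0); v=(2,3)
5. t=4/3 → T at (17/3,4); v=(2,-3)
6. t=7/6 → R at (8,1/2); v=(-2,-3)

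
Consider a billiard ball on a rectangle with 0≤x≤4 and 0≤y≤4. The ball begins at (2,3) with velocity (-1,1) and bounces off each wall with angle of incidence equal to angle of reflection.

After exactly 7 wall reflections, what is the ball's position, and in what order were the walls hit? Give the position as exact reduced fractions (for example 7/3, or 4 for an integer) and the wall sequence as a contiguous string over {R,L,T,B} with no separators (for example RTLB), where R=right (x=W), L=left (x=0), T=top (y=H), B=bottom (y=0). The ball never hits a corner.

1. t=1 → T at (1,4); v=(-1,-1)
2. t=1 → L at (0,3); v=(1,-1)
3. t=3 → B at (3,0); v=(1,1)
4. t=1 → R at (4,1); v=(-1,1)
5. t=3 → T at (1,4); v=(-1,-1)
6. t=1 → L at (0,3); v=(1,-1)
7. t=3 → B at (3,0); v=(1,1)

Final position: (3,0)
Wall sequence: TLBRTLB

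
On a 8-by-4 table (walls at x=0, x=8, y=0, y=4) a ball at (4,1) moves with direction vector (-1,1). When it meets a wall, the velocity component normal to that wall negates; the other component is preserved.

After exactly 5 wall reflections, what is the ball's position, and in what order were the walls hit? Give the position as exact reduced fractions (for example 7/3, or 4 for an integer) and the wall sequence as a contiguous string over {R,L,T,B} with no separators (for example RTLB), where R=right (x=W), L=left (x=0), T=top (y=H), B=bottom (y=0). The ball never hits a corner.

1. t=3 → T at (1,4); v=(-1,-1)
2. t=1 → L at (0,3); v=(1,-1)
3. t=3 → B at (3,0); v=(1,1)
4. t=4 → T at (7,4); v=(1,-1)
5. t=1 → R at (8,3); v=(-1,-1)

Final position: (8,3)
Wall sequence: TLBTR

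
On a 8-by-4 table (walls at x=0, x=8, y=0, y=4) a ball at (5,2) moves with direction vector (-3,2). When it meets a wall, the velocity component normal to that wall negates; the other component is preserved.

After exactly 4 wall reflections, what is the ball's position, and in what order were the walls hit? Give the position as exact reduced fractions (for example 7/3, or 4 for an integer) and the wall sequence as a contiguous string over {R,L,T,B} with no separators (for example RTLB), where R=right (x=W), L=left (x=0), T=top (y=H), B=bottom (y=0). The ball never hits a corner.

1. t=1 → T at (2,4); v=(-3,-2)
2. t=2/3 → L at (0,8/3); v=(3,-2)
3. t=4/3 → B at (4,0); v=(3,2)
4. t=4/3 → R at (8,8/3); v=(-3,2)

Final position: (8,8/3)
Wall sequence: TLBR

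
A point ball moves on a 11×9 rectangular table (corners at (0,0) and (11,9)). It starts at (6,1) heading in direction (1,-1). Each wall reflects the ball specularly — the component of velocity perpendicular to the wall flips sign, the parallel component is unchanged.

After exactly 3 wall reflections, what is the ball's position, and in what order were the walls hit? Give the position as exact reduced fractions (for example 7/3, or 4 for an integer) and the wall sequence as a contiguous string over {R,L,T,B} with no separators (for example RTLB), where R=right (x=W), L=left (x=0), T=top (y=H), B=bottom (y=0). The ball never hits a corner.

Final position: (6,9)
Wall sequence: BRT

1. t=1 → B at (7,0); v=(1,1)
2. t=4 → R at (11,4); v=(-1,1)
3. t=5 → T at (6,9); v=(-1,-1)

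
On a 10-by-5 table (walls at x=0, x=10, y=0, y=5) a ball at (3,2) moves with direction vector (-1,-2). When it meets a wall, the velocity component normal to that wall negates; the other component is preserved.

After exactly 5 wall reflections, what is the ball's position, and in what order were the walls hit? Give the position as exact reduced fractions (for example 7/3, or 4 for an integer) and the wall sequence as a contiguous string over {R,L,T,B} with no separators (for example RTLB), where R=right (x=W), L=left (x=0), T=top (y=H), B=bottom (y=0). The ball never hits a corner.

1. t=1 → B at (2,0); v=(-1,2)
2. t=2 → L at (0,4); v=(1,2)
3. t=1/2 → T at (1/2,5); v=(1,-2)
4. t=5/2 → B at (3,0); v=(1,2)
5. t=5/2 → T at (11/2,5); v=(1,-2)

Final position: (11/2,5)
Wall sequence: BLTBT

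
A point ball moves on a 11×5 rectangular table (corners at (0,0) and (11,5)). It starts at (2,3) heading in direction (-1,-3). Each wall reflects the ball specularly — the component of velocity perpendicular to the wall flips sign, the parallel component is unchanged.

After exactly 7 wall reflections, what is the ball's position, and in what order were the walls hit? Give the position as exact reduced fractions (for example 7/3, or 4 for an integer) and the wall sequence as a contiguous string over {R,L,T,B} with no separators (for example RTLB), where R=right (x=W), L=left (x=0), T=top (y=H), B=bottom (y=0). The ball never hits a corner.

Final position: (22/3,5)
Wall sequence: BLTBTBT

1. t=1 → B at (1,0); v=(-1,3)
2. t=1 → L at (0,3); v=(1,3)
3. t=2/3 → T at (2/3,5); v=(1,-3)
4. t=5/3 → B at (7/3,0); v=(1,3)
5. t=5/3 → T at (4,5); v=(1,-3)
6. t=5/3 → B at (17/3,0); v=(1,3)
7. t=5/3 → T at (22/3,5); v=(1,-3)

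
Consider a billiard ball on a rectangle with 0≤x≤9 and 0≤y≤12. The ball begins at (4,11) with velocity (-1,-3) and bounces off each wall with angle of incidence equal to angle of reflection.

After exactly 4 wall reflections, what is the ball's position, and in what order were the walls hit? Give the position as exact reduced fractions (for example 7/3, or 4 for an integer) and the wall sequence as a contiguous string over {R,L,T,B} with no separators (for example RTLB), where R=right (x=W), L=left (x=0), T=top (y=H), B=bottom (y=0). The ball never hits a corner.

Final position: (23/3,0)
Wall sequence: BLTB

1. t=11/3 → B at (1/3,0); v=(-1,3)
2. t=1/3 → L at (0,1); v=(1,3)
3. t=11/3 → T at (11/3,12); v=(1,-3)
4. t=4 → B at (23/3,0); v=(1,3)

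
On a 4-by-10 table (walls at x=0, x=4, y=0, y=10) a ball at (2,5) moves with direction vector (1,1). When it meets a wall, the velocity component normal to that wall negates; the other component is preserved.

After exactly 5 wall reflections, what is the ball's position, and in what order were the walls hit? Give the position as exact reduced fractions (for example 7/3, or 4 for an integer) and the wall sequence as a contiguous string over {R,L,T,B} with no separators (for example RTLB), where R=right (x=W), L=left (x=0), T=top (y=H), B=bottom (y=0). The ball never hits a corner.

1. t=2 → R at (4,7); v=(-1,1)
2. t=3 → T at (1,10); v=(-1,-1)
3. t=1 → L at (0,9); v=(1,-1)
4. t=4 → R at (4,5); v=(-1,-1)
5. t=4 → L at (0,1); v=(1,-1)

Final position: (0,1)
Wall sequence: RTLRL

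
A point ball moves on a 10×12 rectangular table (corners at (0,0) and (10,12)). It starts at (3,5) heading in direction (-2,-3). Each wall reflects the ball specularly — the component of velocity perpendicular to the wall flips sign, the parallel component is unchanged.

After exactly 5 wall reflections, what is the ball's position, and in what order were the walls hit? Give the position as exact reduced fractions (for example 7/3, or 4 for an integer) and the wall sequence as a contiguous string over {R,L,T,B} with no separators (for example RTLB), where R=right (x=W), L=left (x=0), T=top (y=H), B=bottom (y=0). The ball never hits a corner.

Final position: (11/3,0)
Wall sequence: LBTRB

1. t=3/2 → L at (0,1/2); v=(2,-3)
2. t=1/6 → B at (1/3,0); v=(2,3)
3. t=4 → T at (25/3,12); v=(2,-3)
4. t=5/6 → R at (10,19/2); v=(-2,-3)
5. t=19/6 → B at (11/3,0); v=(-2,3)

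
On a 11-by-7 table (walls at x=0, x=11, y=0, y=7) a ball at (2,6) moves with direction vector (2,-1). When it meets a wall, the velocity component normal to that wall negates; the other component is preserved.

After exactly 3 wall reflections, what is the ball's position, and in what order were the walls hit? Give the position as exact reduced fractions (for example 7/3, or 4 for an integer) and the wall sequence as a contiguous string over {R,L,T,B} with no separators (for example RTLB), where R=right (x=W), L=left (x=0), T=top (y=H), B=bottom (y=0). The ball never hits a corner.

1. t=9/2 → R at (11,3/2); v=(-2,-1)
2. t=3/2 → B at (8,0); v=(-2,1)
3. t=4 → L at (0,4); v=(2,1)

Final position: (0,4)
Wall sequence: RBL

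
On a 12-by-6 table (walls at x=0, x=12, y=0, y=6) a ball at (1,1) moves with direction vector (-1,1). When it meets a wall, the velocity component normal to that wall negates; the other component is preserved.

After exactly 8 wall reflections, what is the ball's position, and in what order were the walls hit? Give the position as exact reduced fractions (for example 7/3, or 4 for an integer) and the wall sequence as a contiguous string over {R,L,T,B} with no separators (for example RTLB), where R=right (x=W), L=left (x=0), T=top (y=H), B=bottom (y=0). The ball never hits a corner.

1. t=1 → L at (0,2); v=(1,1)
2. t=4 → T at (4,6); v=(1,-1)
3. t=6 → B at (10,0); v=(1,1)
4. t=2 → R at (12,2); v=(-1,1)
5. t=4 → T at (8,6); v=(-1,-1)
6. t=6 → B at (2,0); v=(-1,1)
7. t=2 → L at (0,2); v=(1,1)
8. t=4 → T at (4,6); v=(1,-1)

Final position: (4,6)
Wall sequence: LTBRTBLT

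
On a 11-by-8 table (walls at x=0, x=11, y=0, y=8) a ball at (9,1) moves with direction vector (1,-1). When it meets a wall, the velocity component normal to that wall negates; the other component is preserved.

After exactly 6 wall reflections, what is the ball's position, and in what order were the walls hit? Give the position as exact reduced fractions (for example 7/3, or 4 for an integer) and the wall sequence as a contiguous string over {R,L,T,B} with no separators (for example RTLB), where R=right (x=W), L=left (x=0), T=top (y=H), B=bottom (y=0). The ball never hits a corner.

Final position: (11,7)
Wall sequence: BRTLBR

1. t=1 → B at (10,0); v=(1,1)
2. t=1 → R at (11,1); v=(-1,1)
3. t=7 → T at (4,8); v=(-1,-1)
4. t=4 → L at (0,4); v=(1,-1)
5. t=4 → B at (4,0); v=(1,1)
6. t=7 → R at (11,7); v=(-1,1)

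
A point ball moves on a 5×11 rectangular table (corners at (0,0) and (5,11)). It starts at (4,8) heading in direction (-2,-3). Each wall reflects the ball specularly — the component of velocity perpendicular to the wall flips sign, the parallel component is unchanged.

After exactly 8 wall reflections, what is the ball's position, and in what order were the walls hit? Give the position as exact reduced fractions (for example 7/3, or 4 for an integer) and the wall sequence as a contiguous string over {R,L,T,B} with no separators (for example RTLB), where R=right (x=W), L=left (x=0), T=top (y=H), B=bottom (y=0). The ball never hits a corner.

Final position: (0,6)
Wall sequence: LBRTLRBL

1. t=2 → L at (0,2); v=(2,-3)
2. t=2/3 → B at (4/3,0); v=(2,3)
3. t=11/6 → R at (5,11/2); v=(-2,3)
4. t=11/6 → T at (4/3,11); v=(-2,-3)
5. t=2/3 → L at (0,9); v=(2,-3)
6. t=5/2 → R at (5,3/2); v=(-2,-3)
7. t=1/2 → B at (4,0); v=(-2,3)
8. t=2 → L at (0,6); v=(2,3)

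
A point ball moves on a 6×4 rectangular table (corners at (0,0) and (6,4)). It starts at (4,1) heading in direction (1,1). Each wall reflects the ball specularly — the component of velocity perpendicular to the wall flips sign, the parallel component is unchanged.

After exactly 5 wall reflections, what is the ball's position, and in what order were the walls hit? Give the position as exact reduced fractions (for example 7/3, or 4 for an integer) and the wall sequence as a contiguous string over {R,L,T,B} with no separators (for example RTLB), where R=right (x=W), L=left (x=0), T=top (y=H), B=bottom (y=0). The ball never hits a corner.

Final position: (3,4)
Wall sequence: RTBLT

1. t=2 → R at (6,3); v=(-1,1)
2. t=1 → T at (5,4); v=(-1,-1)
3. t=4 → B at (1,0); v=(-1,1)
4. t=1 → L at (0,1); v=(1,1)
5. t=3 → T at (3,4); v=(1,-1)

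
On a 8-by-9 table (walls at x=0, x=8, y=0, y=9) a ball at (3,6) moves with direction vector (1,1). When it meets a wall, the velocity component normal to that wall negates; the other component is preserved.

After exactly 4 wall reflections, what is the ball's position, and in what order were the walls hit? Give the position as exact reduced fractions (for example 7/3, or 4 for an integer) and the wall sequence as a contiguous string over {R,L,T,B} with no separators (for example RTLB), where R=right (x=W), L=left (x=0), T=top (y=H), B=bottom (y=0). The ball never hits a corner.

Final position: (0,1)
Wall sequence: TRBL

1. t=3 → T at (6,9); v=(1,-1)
2. t=2 → R at (8,7); v=(-1,-1)
3. t=7 → B at (1,0); v=(-1,1)
4. t=1 → L at (0,1); v=(1,1)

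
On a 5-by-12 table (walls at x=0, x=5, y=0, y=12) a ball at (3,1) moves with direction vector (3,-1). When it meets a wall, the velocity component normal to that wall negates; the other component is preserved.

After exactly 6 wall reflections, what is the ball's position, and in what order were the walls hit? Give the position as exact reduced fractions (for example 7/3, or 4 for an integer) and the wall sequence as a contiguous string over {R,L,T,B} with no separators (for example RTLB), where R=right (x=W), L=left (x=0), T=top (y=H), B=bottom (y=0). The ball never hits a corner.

Final position: (5,19/3)
Wall sequence: RBLRLR

1. t=2/3 → R at (5,1/3); v=(-3,-1)
2. t=1/3 → B at (4,0); v=(-3,1)
3. t=4/3 → L at (0,4/3); v=(3,1)
4. t=5/3 → R at (5,3); v=(-3,1)
5. t=5/3 → L at (0,14/3); v=(3,1)
6. t=5/3 → R at (5,19/3); v=(-3,1)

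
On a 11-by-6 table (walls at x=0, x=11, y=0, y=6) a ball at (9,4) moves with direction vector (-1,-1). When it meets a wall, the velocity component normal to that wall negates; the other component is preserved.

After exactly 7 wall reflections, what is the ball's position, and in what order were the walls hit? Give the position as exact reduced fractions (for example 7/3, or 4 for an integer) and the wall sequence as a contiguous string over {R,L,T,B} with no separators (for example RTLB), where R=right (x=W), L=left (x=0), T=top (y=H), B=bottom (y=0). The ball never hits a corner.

Final position: (3,0)
Wall sequence: BLTBRTB

1. t=4 → B at (5,0); v=(-1,1)
2. t=5 → L at (0,5); v=(1,1)
3. t=1 → T at (1,6); v=(1,-1)
4. t=6 → B at (7,0); v=(1,1)
5. t=4 → R at (11,4); v=(-1,1)
6. t=2 → T at (9,6); v=(-1,-1)
7. t=6 → B at (3,0); v=(-1,1)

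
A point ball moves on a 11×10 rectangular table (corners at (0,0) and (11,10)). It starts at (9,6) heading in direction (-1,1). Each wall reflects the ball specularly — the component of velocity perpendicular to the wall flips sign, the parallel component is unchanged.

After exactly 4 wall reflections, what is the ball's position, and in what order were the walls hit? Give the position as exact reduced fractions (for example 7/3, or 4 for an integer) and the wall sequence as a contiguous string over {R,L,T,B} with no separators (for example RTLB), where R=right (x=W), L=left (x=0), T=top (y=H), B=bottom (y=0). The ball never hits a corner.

1. t=4 → T at (5,10); v=(-1,-1)
2. t=5 → L at (0,5); v=(1,-1)
3. t=5 → B at (5,0); v=(1,1)
4. t=6 → R at (11,6); v=(-1,1)

Final position: (11,6)
Wall sequence: TLBR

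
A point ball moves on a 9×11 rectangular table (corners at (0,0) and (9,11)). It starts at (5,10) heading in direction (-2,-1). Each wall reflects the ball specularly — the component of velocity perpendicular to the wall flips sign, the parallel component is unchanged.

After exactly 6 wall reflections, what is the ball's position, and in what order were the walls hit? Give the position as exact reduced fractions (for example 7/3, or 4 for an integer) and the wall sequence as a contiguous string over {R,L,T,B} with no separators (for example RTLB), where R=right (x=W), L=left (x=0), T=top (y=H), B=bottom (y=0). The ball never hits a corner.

Final position: (0,21/2)
Wall sequence: LRBLRL

1. t=5/2 → L at (0,15/2); v=(2,-1)
2. t=9/2 → R at (9,3); v=(-2,-1)
3. t=3 → B at (3,0); v=(-2,1)
4. t=3/2 → L at (0,3/2); v=(2,1)
5. t=9/2 → R at (9,6); v=(-2,1)
6. t=9/2 → L at (0,21/2); v=(2,1)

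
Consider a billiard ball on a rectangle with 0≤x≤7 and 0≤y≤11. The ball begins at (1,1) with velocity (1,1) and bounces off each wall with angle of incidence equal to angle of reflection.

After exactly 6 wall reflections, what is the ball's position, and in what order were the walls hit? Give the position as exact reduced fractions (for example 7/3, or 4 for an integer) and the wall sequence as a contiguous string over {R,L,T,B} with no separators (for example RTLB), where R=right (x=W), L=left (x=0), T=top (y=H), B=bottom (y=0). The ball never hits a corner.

Final position: (0,6)
Wall sequence: RTLRBL

1. t=6 → R at (7,7); v=(-1,1)
2. t=4 → T at (3,11); v=(-1,-1)
3. t=3 → L at (0,8); v=(1,-1)
4. t=7 → R at (7,1); v=(-1,-1)
5. t=1 → B at (6,0); v=(-1,1)
6. t=6 → L at (0,6); v=(1,1)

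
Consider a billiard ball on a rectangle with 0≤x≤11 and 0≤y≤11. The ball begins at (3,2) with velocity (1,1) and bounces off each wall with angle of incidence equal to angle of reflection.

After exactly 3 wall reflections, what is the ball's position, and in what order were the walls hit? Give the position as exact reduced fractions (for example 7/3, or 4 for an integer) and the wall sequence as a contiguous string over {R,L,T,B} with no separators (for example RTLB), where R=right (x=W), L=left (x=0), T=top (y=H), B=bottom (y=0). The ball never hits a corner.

1. t=8 → R at (11,10); v=(-1,1)
2. t=1 → T at (10,11); v=(-1,-1)
3. t=10 → L at (0,1); v=(1,-1)

Final position: (0,1)
Wall sequence: RTL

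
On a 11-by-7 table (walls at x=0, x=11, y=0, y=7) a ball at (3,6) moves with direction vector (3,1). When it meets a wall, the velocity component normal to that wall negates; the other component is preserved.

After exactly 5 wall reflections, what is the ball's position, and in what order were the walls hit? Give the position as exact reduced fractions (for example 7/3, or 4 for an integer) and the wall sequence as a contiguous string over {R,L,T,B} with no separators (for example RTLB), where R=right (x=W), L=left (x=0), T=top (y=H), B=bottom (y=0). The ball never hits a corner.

Final position: (11,2)
Wall sequence: TRLBR

1. t=1 → T at (6,7); v=(3,-1)
2. t=5/3 → R at (11,16/3); v=(-3,-1)
3. t=11/3 → L at (0,5/3); v=(3,-1)
4. t=5/3 → B at (5,0); v=(3,1)
5. t=2 → R at (11,2); v=(-3,1)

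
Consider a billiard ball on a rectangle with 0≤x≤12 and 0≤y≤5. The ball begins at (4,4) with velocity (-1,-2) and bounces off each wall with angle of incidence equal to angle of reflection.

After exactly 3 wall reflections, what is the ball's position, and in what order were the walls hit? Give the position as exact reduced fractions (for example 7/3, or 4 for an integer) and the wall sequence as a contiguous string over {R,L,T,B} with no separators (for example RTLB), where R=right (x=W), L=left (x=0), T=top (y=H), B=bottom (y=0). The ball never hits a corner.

Final position: (1/2,5)
Wall sequence: BLT

1. t=2 → B at (2,0); v=(-1,2)
2. t=2 → L at (0,4); v=(1,2)
3. t=1/2 → T at (1/2,5); v=(1,-2)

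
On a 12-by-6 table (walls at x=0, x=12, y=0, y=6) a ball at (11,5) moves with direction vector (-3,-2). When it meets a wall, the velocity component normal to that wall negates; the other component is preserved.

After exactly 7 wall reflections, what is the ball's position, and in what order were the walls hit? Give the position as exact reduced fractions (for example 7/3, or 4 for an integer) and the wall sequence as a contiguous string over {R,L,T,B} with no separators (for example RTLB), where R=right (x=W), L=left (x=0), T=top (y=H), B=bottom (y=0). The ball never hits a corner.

1. t=5/2 → B at (7/2,0); v=(-3,2)
2. t=7/6 → L at (0,7/3); v=(3,2)
3. t=11/6 → T at (11/2,6); v=(3,-2)
4. t=13/6 → R at (12,5/3); v=(-3,-2)
5. t=5/6 → B at (19/2,0); v=(-3,2)
6. t=3 → T at (1/2,6); v=(-3,-2)
7. t=1/6 → L at (0,17/3); v=(3,-2)

Final position: (0,17/3)
Wall sequence: BLTRBTL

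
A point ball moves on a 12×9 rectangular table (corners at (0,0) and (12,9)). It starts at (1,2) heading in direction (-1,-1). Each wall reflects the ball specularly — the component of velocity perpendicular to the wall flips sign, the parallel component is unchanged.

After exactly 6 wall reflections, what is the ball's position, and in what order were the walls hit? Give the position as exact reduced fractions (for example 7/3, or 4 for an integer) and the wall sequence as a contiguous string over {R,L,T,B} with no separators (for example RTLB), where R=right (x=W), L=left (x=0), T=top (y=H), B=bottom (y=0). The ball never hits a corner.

Final position: (0,5)
Wall sequence: LBTRBL

1. t=1 → L at (0,1); v=(1,-1)
2. t=1 → B at (1,0); v=(1,1)
3. t=9 → T at (10,9); v=(1,-1)
4. t=2 → R at (12,7); v=(-1,-1)
5. t=7 → B at (5,0); v=(-1,1)
6. t=5 → L at (0,5); v=(1,1)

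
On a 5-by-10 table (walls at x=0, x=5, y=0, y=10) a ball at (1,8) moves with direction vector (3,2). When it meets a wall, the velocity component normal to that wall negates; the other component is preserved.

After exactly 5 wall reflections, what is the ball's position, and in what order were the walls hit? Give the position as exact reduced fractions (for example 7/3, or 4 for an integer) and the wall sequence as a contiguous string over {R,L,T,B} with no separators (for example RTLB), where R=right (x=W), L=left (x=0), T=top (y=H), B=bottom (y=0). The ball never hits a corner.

1. t=1 → T at (4,10); v=(3,-2)
2. t=1/3 → R at (5,28/3); v=(-3,-2)
3. t=5/3 → L at (0,6); v=(3,-2)
4. t=5/3 → R at (5,8/3); v=(-3,-2)
5. t=4/3 → B at (1,0); v=(-3,2)

Final position: (1,0)
Wall sequence: TRLRB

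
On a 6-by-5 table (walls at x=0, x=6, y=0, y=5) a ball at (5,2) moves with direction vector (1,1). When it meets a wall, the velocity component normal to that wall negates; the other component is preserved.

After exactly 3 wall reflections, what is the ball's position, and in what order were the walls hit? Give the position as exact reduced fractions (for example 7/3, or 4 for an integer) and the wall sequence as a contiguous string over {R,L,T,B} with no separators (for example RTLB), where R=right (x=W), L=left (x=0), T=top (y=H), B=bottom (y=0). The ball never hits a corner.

Final position: (0,1)
Wall sequence: RTL

1. t=1 → R at (6,3); v=(-1,1)
2. t=2 → T at (4,5); v=(-1,-1)
3. t=4 → L at (0,1); v=(1,-1)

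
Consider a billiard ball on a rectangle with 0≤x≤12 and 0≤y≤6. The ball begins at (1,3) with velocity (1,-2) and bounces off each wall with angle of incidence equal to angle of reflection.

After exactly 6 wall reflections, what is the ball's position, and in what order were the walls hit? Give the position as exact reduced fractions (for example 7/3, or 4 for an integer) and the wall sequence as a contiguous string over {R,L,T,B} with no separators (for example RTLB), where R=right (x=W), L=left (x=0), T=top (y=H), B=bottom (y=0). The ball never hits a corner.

1. t=3/2 → B at (5/2,0); v=(1,2)
2. t=3 → T at (11/2,6); v=(1,-2)
3. t=3 → B at (17/2,0); v=(1,2)
4. t=3 → T at (23/2,6); v=(1,-2)
5. t=1/2 → R at (12,5); v=(-1,-2)
6. t=5/2 → B at (19/2,0); v=(-1,2)

Final position: (19/2,0)
Wall sequence: BTBTRB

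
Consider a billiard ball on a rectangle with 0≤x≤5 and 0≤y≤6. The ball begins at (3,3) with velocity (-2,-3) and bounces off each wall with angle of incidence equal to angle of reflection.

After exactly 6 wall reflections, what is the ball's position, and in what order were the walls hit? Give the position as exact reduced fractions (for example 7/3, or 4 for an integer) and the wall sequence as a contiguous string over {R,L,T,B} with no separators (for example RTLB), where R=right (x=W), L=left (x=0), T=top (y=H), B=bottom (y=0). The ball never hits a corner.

1. t=1 → B at (1,0); v=(-2,3)
2. t=1/2 → L at (0,3/2); v=(2,3)
3. t=3/2 → T at (3,6); v=(2,-3)
4. t=1 → R at (5,3); v=(-2,-3)
5. t=1 → B at (3,0); v=(-2,3)
6. t=3/2 → L at (0,9/2); v=(2,3)

Final position: (0,9/2)
Wall sequence: BLTRBL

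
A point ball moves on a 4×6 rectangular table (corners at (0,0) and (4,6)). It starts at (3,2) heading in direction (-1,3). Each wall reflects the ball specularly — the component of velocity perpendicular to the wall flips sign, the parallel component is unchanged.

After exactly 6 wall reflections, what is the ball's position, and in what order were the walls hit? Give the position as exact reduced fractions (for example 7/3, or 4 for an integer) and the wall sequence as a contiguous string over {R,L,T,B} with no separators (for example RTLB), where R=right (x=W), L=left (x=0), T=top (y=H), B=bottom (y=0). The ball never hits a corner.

Final position: (11/3,0)
Wall sequence: TLBTRB

1. t=4/3 → T at (5/3,6); v=(-1,-3)
2. t=5/3 → L at (0,1); v=(1,-3)
3. t=1/3 → B at (1/3,0); v=(1,3)
4. t=2 → T at (7/3,6); v=(1,-3)
5. t=5/3 → R at (4,1); v=(-1,-3)
6. t=1/3 → B at (11/3,0); v=(-1,3)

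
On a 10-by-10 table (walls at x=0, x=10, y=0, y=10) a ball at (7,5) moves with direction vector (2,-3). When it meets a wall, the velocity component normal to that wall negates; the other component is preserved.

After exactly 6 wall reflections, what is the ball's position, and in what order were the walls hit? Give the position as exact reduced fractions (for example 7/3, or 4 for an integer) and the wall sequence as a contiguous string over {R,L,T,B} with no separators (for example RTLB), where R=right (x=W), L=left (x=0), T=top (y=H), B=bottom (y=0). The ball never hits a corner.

1. t=3/2 → R at (10,1/2); v=(-2,-3)
2. t=1/6 → B at (29/3,0); v=(-2,3)
3. t=10/3 → T at (3,10); v=(-2,-3)
4. t=3/2 → L at (0,11/2); v=(2,-3)
5. t=11/6 → B at (11/3,0); v=(2,3)
6. t=19/6 → R at (10,19/2); v=(-2,3)

Final position: (10,19/2)
Wall sequence: RBTLBR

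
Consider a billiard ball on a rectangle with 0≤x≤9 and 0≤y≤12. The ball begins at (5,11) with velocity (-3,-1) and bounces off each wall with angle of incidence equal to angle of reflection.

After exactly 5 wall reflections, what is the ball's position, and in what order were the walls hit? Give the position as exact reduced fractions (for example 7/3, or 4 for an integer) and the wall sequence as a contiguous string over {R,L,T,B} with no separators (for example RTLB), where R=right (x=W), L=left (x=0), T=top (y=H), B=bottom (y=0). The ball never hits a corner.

1. t=5/3 → L at (0,28/3); v=(3,-1)
2. t=3 → R at (9,19/3); v=(-3,-1)
3. t=3 → L at (0,10/3); v=(3,-1)
4. t=3 → R at (9,1/3); v=(-3,-1)
5. t=1/3 → B at (8,0); v=(-3,1)

Final position: (8,0)
Wall sequence: LRLRB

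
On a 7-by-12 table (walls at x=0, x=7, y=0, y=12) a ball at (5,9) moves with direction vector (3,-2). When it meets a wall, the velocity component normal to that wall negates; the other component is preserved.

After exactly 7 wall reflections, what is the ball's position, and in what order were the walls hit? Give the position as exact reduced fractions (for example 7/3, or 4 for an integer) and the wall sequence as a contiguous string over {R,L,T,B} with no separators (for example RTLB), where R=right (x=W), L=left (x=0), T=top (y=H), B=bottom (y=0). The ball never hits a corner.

1. t=2/3 → R at (7,23/3); v=(-3,-2)
2. t=7/3 → L at (0,3); v=(3,-2)
3. t=3/2 → B at (9/2,0); v=(3,2)
4. t=5/6 → R at (7,5/3); v=(-3,2)
5. t=7/3 → L at (0,19/3); v=(3,2)
6. t=7/3 → R at (7,11); v=(-3,2)
7. t=1/2 → T at (11/2,12); v=(-3,-2)

Final position: (11/2,12)
Wall sequence: RLBRLRT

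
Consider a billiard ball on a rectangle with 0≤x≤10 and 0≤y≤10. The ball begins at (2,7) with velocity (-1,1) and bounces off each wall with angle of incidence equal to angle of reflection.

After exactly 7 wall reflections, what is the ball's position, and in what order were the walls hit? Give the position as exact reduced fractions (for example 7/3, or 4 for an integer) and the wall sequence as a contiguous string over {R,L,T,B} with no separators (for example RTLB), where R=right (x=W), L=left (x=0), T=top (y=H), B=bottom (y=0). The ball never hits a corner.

1. t=2 → L at (0,9); v=(1,1)
2. t=1 → T at (1,10); v=(1,-1)
3. t=9 → R at (10,1); v=(-1,-1)
4. t=1 → B at (9,0); v=(-1,1)
5. t=9 → L at (0,9); v=(1,1)
6. t=1 → T at (1,10); v=(1,-1)
7. t=9 → R at (10,1); v=(-1,-1)

Final position: (10,1)
Wall sequence: LTRBLTR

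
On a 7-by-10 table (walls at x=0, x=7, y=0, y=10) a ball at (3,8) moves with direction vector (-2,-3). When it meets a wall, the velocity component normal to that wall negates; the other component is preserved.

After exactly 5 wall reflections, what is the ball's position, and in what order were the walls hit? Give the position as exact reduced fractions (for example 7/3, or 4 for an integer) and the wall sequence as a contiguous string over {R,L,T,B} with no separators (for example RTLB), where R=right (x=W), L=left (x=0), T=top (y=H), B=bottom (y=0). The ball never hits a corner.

Final position: (0,5/2)
Wall sequence: LBRTL

1. t=3/2 → L at (0,7/2); v=(2,-3)
2. t=7/6 → B at (7/3,0); v=(2,3)
3. t=7/3 → R at (7,7); v=(-2,3)
4. t=1 → T at (5,10); v=(-2,-3)
5. t=5/2 → L at (0,5/2); v=(2,-3)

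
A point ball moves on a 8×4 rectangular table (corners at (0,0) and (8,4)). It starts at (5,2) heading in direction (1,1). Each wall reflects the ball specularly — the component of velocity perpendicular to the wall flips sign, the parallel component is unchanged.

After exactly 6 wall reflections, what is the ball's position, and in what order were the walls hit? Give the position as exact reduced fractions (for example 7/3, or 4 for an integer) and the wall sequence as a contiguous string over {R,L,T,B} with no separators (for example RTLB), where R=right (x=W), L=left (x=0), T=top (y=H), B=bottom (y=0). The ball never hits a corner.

1. t=2 → T at (7,4); v=(1,-1)
2. t=1 → R at (8,3); v=(-1,-1)
3. t=3 → B at (5,0); v=(-1,1)
4. t=4 → T at (1,4); v=(-1,-1)
5. t=1 → L at (0,3); v=(1,-1)
6. t=3 → B at (3,0); v=(1,1)

Final position: (3,0)
Wall sequence: TRBTLB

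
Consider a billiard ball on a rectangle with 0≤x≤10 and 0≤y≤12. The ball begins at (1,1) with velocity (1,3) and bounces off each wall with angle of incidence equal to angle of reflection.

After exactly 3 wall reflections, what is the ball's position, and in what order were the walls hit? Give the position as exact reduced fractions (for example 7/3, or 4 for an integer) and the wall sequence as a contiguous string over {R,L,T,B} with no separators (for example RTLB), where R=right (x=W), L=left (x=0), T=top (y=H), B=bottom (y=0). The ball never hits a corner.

1. t=11/3 → T at (14/3,12); v=(1,-3)
2. t=4 → B at (26/3,0); v=(1,3)
3. t=4/3 → R at (10,4); v=(-1,3)

Final position: (10,4)
Wall sequence: TBR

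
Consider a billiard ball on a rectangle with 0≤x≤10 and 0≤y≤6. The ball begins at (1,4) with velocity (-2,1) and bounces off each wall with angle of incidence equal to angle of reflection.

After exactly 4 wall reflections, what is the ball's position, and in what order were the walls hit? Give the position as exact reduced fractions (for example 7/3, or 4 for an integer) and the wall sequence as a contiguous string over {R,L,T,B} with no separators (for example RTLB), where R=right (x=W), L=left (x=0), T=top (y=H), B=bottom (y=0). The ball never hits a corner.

1. t=1/2 → L at (0,9/2); v=(2,1)
2. t=3/2 → T at (3,6); v=(2,-1)
3. t=7/2 → R at (10,5/2); v=(-2,-1)
4. t=5/2 → B at (5,0); v=(-2,1)

Final position: (5,0)
Wall sequence: LTRB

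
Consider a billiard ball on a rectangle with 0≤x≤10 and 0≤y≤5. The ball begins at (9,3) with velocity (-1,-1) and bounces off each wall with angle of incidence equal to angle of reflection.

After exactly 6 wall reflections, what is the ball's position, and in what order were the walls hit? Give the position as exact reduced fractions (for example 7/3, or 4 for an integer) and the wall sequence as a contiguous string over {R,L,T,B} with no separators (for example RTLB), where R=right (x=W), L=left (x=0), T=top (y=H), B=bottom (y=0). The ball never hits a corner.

1. t=3 → B at (6,0); v=(-1,1)
2. t=5 → T at (1,5); v=(-1,-1)
3. t=1 → L at (0,4); v=(1,-1)
4. t=4 → B at (4,0); v=(1,1)
5. t=5 → T at (9,5); v=(1,-1)
6. t=1 → R at (10,4); v=(-1,-1)

Final position: (10,4)
Wall sequence: BTLBTR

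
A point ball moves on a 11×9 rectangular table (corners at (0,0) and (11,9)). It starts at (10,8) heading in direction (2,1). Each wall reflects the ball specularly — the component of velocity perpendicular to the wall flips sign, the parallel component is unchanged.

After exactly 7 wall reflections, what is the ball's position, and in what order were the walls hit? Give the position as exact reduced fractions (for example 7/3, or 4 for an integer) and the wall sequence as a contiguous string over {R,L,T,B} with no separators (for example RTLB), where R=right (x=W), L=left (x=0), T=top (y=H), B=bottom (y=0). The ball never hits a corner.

Final position: (4,9)
Wall sequence: RTLBRLT

1. t=1/2 → R at (11,17/2); v=(-2,1)
2. t=1/2 → T at (10,9); v=(-2,-1)
3. t=5 → L at (0,4); v=(2,-1)
4. t=4 → B at (8,0); v=(2,1)
5. t=3/2 → R at (11,3/2); v=(-2,1)
6. t=11/2 → L at (0,7); v=(2,1)
7. t=2 → T at (4,9); v=(2,-1)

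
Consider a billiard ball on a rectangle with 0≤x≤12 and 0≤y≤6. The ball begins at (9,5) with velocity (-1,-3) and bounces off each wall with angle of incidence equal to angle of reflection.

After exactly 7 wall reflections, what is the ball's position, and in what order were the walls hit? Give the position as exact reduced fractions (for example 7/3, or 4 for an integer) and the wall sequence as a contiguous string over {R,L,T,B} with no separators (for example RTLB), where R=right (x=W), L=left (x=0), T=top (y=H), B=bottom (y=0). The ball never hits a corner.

Final position: (8/3,6)
Wall sequence: BTBTLBT

1. t=5/3 → B at (22/3,0); v=(-1,3)
2. t=2 → T at (16/3,6); v=(-1,-3)
3. t=2 → B at (10/3,0); v=(-1,3)
4. t=2 → T at (4/3,6); v=(-1,-3)
5. t=4/3 → L at (0,2); v=(1,-3)
6. t=2/3 → B at (2/3,0); v=(1,3)
7. t=2 → T at (8/3,6); v=(1,-3)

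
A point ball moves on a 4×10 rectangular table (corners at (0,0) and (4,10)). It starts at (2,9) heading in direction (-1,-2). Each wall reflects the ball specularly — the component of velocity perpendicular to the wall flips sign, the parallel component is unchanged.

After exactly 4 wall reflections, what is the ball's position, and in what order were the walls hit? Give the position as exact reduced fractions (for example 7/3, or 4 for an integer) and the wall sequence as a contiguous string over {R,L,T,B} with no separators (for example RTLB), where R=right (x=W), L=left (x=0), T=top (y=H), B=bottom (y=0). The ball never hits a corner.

1. t=2 → L at (0,5); v=(1,-2)
2. t=5/2 → B at (5/2,0); v=(1,2)
3. t=3/2 → R at (4,3); v=(-1,2)
4. t=7/2 → T at (1/2,10); v=(-1,-2)

Final position: (1/2,10)
Wall sequence: LBRT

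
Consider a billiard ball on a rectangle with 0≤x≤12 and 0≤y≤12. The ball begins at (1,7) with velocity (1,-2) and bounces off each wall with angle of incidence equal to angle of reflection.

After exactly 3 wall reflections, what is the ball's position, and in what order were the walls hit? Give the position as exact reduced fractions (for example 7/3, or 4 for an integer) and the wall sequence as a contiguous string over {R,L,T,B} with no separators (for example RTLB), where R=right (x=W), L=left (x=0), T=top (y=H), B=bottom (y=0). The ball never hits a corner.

1. t=7/2 → B at (9/2,0); v=(1,2)
2. t=6 → T at (21/2,12); v=(1,-2)
3. t=3/2 → R at (12,9); v=(-1,-2)

Final position: (12,9)
Wall sequence: BTR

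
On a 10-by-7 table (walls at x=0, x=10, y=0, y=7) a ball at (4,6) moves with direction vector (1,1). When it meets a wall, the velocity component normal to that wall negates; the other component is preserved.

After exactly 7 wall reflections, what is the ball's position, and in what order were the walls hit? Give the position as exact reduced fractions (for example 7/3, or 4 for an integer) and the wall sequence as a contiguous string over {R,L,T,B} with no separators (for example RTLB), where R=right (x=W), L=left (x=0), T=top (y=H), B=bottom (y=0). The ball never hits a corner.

1. t=1 → T at (5,7); v=(1,-1)
2. t=5 → R at (10,2); v=(-1,-1)
3. t=2 → B at (8,0); v=(-1,1)
4. t=7 → T at (1,7); v=(-1,-1)
5. t=1 → L at (0,6); v=(1,-1)
6. t=6 → B at (6,0); v=(1,1)
7. t=4 → R at (10,4); v=(-1,1)

Final position: (10,4)
Wall sequence: TRBTLBR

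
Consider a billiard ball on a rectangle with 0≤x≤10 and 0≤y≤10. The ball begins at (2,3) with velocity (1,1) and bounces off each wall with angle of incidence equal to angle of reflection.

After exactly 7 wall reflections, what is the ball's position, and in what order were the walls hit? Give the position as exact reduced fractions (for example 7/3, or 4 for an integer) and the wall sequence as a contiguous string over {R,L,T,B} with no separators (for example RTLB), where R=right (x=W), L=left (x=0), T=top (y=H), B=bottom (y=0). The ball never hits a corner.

Final position: (1,0)
Wall sequence: TRBLTRB

1. t=7 → T at (9,10); v=(1,-1)
2. t=1 → R at (10,9); v=(-1,-1)
3. t=9 → B at (1,0); v=(-1,1)
4. t=1 → L at (0,1); v=(1,1)
5. t=9 → T at (9,10); v=(1,-1)
6. t=1 → R at (10,9); v=(-1,-1)
7. t=9 → B at (1,0); v=(-1,1)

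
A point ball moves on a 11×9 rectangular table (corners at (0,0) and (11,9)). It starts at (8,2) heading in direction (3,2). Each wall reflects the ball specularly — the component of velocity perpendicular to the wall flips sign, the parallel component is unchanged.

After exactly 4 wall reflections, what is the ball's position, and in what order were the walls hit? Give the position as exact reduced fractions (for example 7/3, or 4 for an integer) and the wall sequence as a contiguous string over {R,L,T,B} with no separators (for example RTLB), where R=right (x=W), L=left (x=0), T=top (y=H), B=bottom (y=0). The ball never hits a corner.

Final position: (10,0)
Wall sequence: RTLB

1. t=1 → R at (11,4); v=(-3,2)
2. t=5/2 → T at (7/2,9); v=(-3,-2)
3. t=7/6 → L at (0,20/3); v=(3,-2)
4. t=10/3 → B at (10,0); v=(3,2)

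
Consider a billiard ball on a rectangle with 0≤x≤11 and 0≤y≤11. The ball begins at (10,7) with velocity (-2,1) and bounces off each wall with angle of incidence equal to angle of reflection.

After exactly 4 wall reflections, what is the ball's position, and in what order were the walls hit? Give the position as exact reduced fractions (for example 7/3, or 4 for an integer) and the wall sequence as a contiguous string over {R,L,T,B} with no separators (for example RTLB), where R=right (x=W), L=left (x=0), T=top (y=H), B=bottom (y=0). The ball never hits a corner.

1. t=4 → T at (2,11); v=(-2,-1)
2. t=1 → L at (0,10); v=(2,-1)
3. t=11/2 → R at (11,9/2); v=(-2,-1)
4. t=9/2 → B at (2,0); v=(-2,1)

Final position: (2,0)
Wall sequence: TLRB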